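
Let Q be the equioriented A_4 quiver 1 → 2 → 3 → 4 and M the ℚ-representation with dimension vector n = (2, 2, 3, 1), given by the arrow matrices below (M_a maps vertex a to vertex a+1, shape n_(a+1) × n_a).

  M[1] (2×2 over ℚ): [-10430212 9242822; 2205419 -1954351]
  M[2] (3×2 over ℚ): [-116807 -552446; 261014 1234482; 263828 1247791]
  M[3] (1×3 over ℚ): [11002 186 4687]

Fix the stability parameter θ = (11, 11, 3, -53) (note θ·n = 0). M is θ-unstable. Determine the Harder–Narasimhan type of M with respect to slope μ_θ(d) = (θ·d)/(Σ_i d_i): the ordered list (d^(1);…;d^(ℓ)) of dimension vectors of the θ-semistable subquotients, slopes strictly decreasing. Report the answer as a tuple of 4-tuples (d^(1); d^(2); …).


Via rank(M_{q-1}∘⋯∘M_p): M ≅ I[1,3], I[1,4], I[3,3].
μ_θ-semistable layers: μ^(1)=25/3; μ^(2)=3; μ^(3)=-7

((1, 1, 1, 0); (0, 0, 1, 0); (1, 1, 1, 1))


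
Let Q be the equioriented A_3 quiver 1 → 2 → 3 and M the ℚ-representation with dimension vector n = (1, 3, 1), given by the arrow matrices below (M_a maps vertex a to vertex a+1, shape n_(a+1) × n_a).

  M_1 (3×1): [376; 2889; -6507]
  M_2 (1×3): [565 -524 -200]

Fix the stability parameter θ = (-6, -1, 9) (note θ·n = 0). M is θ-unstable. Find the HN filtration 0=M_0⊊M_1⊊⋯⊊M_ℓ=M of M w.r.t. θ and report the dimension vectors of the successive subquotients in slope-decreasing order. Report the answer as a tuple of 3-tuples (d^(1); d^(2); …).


Barcode: M ≅ I[1,3], I[2,2]^2. HN layers by μ_θ (3 steps, strictly decreasing):
  μ^(1)=9; μ^(2)=-1; μ^(3)=-6

((0, 0, 1); (0, 3, 0); (1, 0, 0))


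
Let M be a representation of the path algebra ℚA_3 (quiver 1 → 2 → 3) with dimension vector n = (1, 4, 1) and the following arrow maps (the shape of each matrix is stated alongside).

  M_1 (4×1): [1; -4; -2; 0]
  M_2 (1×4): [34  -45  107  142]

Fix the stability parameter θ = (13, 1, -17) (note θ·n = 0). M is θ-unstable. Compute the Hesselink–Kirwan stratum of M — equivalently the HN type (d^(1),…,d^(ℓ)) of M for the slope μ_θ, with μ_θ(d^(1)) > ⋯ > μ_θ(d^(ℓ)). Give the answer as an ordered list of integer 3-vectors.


Barcode: M ≅ I[1,2], I[2,2]^2, I[2,3]. HN layers by μ_θ (3 steps, strictly decreasing):
  μ^(1)=7; μ^(2)=1; μ^(3)=-8

((1, 1, 0); (0, 2, 0); (0, 1, 1))


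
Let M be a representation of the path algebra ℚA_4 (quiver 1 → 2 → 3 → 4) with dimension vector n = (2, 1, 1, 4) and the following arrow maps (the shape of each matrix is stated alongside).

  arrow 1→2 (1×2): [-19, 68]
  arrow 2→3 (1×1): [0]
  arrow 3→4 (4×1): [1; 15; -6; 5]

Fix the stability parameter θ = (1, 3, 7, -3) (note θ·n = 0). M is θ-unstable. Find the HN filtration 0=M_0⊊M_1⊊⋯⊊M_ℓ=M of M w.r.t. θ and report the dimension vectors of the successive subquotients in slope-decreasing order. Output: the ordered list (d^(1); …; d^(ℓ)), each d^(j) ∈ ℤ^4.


Via rank(M_{q-1}∘⋯∘M_p): M ≅ I[1,1], I[1,2], I[3,4], I[4,4]^3.
μ_θ-semistable layers: μ^(1)=3; μ^(2)=2; μ^(3)=1; μ^(4)=-3

((0, 1, 0, 0); (0, 0, 1, 1); (2, 0, 0, 0); (0, 0, 0, 3))


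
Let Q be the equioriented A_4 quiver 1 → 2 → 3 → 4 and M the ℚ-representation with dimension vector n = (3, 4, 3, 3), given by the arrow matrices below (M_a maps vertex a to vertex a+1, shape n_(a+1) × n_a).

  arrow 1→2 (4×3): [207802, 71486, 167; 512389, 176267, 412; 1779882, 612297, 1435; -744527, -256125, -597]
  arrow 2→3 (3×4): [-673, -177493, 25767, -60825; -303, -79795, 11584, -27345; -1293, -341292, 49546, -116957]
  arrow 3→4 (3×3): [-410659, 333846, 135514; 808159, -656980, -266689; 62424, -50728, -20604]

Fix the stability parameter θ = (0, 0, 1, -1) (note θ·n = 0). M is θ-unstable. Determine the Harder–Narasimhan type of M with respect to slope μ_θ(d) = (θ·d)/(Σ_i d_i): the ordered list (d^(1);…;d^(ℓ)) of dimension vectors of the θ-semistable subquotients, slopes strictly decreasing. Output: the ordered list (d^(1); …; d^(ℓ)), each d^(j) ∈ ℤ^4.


Barcode: M ≅ I[1,2], I[1,4]^2, I[2,3], I[4,4]. HN layers by μ_θ (3 steps, strictly decreasing):
  μ^(1)=1; μ^(2)=0; μ^(3)=-1

((0, 0, 1, 0); (3, 4, 2, 2); (0, 0, 0, 1))


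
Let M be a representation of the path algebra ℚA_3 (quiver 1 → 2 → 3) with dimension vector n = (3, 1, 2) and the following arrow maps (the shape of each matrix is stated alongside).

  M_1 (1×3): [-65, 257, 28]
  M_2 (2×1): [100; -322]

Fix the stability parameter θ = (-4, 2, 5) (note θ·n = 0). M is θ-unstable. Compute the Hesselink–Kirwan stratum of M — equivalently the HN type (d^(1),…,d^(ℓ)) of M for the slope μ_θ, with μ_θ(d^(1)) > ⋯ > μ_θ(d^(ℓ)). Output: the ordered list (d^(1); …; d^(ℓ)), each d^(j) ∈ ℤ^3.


Barcode: M ≅ I[1,1]^2, I[1,3], I[3,3]. HN layers by μ_θ (3 steps, strictly decreasing):
  μ^(1)=5; μ^(2)=2; μ^(3)=-4

((0, 0, 2); (0, 1, 0); (3, 0, 0))


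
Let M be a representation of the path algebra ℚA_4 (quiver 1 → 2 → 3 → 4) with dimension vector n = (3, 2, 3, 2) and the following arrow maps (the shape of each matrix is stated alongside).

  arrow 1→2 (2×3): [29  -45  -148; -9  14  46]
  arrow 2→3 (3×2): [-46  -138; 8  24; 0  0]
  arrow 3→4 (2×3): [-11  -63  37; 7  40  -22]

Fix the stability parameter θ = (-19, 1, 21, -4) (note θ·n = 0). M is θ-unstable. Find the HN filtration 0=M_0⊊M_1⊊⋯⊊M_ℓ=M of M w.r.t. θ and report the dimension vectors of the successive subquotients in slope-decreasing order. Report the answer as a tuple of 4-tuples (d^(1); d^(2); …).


Via rank(M_{q-1}∘⋯∘M_p): M ≅ I[1,1], I[1,2], I[1,4], I[3,3], I[3,4].
μ_θ-semistable layers: μ^(1)=21; μ^(2)=17/2; μ^(3)=1; μ^(4)=-19

((0, 0, 1, 0); (0, 0, 2, 2); (0, 2, 0, 0); (3, 0, 0, 0))


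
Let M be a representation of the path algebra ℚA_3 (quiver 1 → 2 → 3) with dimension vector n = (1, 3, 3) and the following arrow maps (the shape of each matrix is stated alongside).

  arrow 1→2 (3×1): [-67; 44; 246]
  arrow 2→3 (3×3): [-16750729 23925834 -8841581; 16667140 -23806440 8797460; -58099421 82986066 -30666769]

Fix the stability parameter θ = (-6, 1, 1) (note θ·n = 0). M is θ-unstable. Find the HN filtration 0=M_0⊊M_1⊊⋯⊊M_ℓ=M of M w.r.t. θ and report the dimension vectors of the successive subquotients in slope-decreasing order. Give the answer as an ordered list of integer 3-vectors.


Via rank(M_{q-1}∘⋯∘M_p): M ≅ I[1,3], I[2,2]^2, I[3,3]^2.
μ_θ-semistable layers: μ^(1)=1; μ^(2)=-6

((0, 3, 3); (1, 0, 0))


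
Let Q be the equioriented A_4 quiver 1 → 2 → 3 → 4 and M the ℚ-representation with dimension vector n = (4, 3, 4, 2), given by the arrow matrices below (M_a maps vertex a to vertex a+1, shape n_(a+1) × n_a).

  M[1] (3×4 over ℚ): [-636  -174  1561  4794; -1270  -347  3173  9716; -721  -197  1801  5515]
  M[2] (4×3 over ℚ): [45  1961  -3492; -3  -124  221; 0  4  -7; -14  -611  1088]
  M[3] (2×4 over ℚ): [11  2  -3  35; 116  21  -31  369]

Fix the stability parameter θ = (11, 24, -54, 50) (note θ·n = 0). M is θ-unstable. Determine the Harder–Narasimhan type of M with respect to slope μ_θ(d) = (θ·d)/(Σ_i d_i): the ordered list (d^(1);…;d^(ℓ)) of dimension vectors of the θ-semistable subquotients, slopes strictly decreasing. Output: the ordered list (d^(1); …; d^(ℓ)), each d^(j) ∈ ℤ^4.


Barcode: M ≅ I[1,1], I[1,3], I[1,4]^2, I[3,3]. HN layers by μ_θ (4 steps, strictly decreasing):
  μ^(1)=50; μ^(2)=11; μ^(3)=-19/3; μ^(4)=-54

((0, 0, 0, 2); (1, 0, 0, 0); (3, 3, 3, 0); (0, 0, 1, 0))


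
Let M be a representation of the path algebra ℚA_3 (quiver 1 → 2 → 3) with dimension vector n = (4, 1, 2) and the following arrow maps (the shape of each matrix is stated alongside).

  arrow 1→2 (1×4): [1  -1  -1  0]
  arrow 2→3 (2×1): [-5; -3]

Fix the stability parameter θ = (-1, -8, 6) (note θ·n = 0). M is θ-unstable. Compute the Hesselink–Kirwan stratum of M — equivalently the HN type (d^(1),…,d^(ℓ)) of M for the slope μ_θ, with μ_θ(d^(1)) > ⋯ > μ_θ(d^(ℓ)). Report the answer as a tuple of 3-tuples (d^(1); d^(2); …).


Barcode: M ≅ I[1,1]^3, I[1,3], I[3,3]. HN layers by μ_θ (3 steps, strictly decreasing):
  μ^(1)=6; μ^(2)=-1; μ^(3)=-9/2

((0, 0, 2); (3, 0, 0); (1, 1, 0))


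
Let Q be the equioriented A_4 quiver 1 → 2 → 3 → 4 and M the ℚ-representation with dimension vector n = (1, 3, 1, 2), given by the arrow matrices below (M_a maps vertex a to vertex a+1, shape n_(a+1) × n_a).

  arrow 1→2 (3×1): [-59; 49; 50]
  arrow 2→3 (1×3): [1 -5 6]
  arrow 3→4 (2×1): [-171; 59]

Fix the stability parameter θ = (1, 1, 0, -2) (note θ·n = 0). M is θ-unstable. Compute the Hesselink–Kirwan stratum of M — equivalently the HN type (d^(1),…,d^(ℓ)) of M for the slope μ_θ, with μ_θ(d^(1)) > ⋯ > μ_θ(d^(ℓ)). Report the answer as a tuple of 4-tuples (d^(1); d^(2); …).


Barcode: M ≅ I[1,4], I[2,2]^2, I[4,4]. HN layers by μ_θ (3 steps, strictly decreasing):
  μ^(1)=1; μ^(2)=0; μ^(3)=-2

((0, 2, 0, 0); (1, 1, 1, 1); (0, 0, 0, 1))


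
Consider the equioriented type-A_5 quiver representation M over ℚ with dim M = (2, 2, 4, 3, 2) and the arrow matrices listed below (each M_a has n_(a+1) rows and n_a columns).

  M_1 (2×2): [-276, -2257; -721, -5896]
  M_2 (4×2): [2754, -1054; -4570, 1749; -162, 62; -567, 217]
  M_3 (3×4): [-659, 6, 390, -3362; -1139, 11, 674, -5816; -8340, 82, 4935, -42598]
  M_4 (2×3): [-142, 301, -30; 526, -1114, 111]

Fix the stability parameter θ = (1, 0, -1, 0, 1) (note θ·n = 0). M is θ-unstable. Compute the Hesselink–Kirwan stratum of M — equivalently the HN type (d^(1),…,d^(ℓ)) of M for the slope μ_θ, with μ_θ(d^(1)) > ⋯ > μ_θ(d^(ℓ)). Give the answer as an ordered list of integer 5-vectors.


Via rank(M_{q-1}∘⋯∘M_p): M ≅ I[1,3], I[1,5], I[3,4], I[3,5].
μ_θ-semistable layers: μ^(1)=1; μ^(2)=0; μ^(3)=-1

((0, 0, 0, 0, 2); (2, 2, 2, 3, 0); (0, 0, 2, 0, 0))


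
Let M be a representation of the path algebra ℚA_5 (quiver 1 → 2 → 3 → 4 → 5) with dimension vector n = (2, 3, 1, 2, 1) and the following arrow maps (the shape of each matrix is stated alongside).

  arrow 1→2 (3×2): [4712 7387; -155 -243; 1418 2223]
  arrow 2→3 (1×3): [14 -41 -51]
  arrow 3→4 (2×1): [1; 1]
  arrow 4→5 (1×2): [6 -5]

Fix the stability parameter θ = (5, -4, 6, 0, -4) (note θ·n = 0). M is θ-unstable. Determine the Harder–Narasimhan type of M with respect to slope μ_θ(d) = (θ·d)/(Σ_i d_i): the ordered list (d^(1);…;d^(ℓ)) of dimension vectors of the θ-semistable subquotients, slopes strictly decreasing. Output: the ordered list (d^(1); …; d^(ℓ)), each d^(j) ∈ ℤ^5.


Via rank(M_{q-1}∘⋯∘M_p): M ≅ I[1,2], I[1,5], I[2,2], I[4,4].
μ_θ-semistable layers: μ^(1)=2/3; μ^(2)=1/2; μ^(3)=0; μ^(4)=-4

((0, 0, 1, 1, 1); (2, 2, 0, 0, 0); (0, 0, 0, 1, 0); (0, 1, 0, 0, 0))


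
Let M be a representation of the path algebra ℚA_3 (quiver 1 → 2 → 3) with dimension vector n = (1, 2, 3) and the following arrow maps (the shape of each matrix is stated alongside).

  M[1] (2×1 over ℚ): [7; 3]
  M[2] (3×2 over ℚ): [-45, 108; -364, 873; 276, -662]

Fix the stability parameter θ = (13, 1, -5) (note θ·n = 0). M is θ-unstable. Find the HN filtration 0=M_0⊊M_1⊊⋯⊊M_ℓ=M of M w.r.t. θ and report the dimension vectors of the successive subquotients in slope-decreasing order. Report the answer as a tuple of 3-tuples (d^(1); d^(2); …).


Barcode: M ≅ I[1,3], I[2,3], I[3,3]. HN layers by μ_θ (3 steps, strictly decreasing):
  μ^(1)=3; μ^(2)=-2; μ^(3)=-5

((1, 1, 1); (0, 1, 1); (0, 0, 1))


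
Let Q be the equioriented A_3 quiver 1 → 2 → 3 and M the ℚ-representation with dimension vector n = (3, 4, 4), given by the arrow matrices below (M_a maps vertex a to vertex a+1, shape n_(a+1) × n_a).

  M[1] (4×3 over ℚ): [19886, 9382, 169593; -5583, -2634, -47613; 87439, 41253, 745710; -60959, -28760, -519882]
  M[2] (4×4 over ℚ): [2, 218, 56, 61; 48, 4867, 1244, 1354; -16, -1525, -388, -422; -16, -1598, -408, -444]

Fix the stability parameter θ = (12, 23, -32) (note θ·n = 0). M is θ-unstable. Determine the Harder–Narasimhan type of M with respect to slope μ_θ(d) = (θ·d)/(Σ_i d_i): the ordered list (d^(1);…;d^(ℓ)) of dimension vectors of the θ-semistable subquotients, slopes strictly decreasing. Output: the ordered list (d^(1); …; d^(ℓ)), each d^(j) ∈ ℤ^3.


Interval decomposition of M: I[1,2], I[1,3]^2, I[2,2], I[3,3]^2.
HN type (ℓ=4): μ^(1)=23; μ^(2)=12; μ^(3)=1; μ^(4)=-32

((0, 2, 0); (1, 0, 0); (2, 2, 2); (0, 0, 2))


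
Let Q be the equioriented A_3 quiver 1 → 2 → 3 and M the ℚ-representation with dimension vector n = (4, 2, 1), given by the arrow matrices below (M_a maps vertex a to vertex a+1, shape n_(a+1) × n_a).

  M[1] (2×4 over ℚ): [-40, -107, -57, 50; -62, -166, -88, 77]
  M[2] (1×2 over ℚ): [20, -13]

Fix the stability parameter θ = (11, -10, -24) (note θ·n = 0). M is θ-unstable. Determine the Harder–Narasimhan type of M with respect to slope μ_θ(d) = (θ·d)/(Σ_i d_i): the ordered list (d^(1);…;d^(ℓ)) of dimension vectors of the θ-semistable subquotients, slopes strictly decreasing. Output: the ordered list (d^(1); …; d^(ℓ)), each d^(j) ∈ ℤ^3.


Interval decomposition of M: I[1,1]^2, I[1,2], I[1,3].
HN type (ℓ=3): μ^(1)=11; μ^(2)=1/2; μ^(3)=-23/3

((2, 0, 0); (1, 1, 0); (1, 1, 1))


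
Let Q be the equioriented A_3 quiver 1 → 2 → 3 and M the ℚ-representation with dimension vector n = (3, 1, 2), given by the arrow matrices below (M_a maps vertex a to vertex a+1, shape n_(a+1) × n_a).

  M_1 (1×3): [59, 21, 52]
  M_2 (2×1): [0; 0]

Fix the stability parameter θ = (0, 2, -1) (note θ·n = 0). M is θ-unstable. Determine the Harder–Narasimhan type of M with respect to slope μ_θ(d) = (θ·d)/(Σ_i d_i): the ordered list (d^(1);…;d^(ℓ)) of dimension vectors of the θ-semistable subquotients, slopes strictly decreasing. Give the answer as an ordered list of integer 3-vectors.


Via rank(M_{q-1}∘⋯∘M_p): M ≅ I[1,1]^2, I[1,2], I[3,3]^2.
μ_θ-semistable layers: μ^(1)=2; μ^(2)=0; μ^(3)=-1

((0, 1, 0); (3, 0, 0); (0, 0, 2))


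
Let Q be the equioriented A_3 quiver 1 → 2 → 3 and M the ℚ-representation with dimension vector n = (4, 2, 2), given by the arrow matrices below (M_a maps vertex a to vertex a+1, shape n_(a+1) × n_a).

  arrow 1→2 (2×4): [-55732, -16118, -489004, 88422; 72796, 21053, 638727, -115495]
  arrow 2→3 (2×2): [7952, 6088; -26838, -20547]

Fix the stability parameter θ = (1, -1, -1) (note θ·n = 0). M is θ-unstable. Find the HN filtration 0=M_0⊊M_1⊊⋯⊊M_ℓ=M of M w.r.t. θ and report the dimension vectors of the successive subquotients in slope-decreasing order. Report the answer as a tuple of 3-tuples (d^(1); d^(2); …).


Interval decomposition of M: I[1,1]^2, I[1,2], I[1,3], I[3,3].
HN type (ℓ=4): μ^(1)=1; μ^(2)=0; μ^(3)=-1/3; μ^(4)=-1

((2, 0, 0); (1, 1, 0); (1, 1, 1); (0, 0, 1))


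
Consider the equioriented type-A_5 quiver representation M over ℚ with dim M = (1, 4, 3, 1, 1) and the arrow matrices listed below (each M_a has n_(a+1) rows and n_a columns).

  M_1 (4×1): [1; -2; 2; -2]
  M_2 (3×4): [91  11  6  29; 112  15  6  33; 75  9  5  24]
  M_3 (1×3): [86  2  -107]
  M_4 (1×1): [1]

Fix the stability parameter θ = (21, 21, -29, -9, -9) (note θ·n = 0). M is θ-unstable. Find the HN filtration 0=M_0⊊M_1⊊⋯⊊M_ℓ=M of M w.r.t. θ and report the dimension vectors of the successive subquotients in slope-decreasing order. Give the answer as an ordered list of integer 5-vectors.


Interval decomposition of M: I[1,5], I[2,2], I[2,3]^2.
HN type (ℓ=3): μ^(1)=21; μ^(2)=-1; μ^(3)=-4

((0, 1, 0, 0, 0); (1, 1, 1, 1, 1); (0, 2, 2, 0, 0))


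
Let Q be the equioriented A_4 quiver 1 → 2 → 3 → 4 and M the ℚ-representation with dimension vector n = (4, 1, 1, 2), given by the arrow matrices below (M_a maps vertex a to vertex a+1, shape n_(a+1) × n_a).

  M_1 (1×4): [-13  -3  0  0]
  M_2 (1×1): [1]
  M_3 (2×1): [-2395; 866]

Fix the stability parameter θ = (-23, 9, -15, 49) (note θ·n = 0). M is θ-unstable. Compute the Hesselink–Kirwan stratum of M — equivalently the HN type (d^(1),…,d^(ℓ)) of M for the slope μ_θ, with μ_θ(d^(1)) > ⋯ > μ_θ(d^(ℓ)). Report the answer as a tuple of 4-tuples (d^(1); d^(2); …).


Via rank(M_{q-1}∘⋯∘M_p): M ≅ I[1,1]^3, I[1,4], I[4,4].
μ_θ-semistable layers: μ^(1)=49; μ^(2)=-3; μ^(3)=-23

((0, 0, 0, 2); (0, 1, 1, 0); (4, 0, 0, 0))


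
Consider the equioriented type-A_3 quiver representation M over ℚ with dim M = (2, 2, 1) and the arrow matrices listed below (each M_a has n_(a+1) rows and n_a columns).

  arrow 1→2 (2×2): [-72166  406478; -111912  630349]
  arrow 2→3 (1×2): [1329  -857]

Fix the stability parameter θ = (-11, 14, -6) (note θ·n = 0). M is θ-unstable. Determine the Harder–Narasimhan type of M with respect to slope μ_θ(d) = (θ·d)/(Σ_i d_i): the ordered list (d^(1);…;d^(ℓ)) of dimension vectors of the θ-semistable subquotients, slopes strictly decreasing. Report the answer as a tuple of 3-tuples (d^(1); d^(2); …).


Interval decomposition of M: I[1,2], I[1,3].
HN type (ℓ=3): μ^(1)=14; μ^(2)=4; μ^(3)=-11

((0, 1, 0); (0, 1, 1); (2, 0, 0))


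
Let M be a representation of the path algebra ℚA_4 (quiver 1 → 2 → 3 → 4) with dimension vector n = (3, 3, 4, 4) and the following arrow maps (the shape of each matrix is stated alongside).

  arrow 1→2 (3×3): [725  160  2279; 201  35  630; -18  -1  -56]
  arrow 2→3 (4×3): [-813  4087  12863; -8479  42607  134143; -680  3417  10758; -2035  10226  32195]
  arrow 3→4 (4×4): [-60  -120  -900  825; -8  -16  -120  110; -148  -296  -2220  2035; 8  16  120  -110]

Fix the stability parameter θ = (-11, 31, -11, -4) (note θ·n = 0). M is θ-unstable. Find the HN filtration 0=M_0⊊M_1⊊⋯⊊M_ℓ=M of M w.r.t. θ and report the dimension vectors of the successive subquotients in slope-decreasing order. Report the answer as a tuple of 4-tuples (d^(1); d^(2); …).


Via rank(M_{q-1}∘⋯∘M_p): M ≅ I[1,3]^2, I[1,4], I[3,3], I[4,4]^3.
μ_θ-semistable layers: μ^(1)=10; μ^(2)=16/3; μ^(3)=-4; μ^(4)=-11

((0, 2, 2, 0); (0, 1, 1, 1); (0, 0, 0, 3); (3, 0, 1, 0))


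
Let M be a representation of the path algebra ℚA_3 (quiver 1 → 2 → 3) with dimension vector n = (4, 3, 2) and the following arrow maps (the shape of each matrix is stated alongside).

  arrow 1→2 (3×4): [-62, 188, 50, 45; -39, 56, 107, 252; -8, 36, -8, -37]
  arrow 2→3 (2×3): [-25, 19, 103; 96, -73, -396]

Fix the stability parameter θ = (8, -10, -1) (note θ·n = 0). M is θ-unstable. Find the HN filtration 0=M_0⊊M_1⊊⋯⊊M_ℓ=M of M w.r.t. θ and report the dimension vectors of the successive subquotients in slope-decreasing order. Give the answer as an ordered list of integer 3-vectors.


Via rank(M_{q-1}∘⋯∘M_p): M ≅ I[1,1], I[1,2], I[1,3]^2.
μ_θ-semistable layers: μ^(1)=8; μ^(2)=-1

((1, 0, 0); (3, 3, 2))


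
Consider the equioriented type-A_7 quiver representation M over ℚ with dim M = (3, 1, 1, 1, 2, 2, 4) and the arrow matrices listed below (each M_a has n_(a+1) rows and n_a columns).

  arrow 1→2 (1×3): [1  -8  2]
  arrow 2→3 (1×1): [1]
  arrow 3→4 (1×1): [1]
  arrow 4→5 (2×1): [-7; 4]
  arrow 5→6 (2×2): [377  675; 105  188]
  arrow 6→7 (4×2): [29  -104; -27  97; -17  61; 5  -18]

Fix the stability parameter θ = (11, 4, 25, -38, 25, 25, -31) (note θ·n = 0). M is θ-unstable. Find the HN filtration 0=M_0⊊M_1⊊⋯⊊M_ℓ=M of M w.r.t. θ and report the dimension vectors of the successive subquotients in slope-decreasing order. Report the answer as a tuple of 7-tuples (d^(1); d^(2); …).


Barcode: M ≅ I[1,1]^2, I[1,7], I[5,7], I[7,7]^2. HN layers by μ_θ (4 steps, strictly decreasing):
  μ^(1)=11; μ^(2)=19/3; μ^(3)=1/2; μ^(4)=-31

((2, 0, 0, 0, 0, 0, 0); (0, 0, 0, 0, 2, 2, 2); (1, 1, 1, 1, 0, 0, 0); (0, 0, 0, 0, 0, 0, 2))


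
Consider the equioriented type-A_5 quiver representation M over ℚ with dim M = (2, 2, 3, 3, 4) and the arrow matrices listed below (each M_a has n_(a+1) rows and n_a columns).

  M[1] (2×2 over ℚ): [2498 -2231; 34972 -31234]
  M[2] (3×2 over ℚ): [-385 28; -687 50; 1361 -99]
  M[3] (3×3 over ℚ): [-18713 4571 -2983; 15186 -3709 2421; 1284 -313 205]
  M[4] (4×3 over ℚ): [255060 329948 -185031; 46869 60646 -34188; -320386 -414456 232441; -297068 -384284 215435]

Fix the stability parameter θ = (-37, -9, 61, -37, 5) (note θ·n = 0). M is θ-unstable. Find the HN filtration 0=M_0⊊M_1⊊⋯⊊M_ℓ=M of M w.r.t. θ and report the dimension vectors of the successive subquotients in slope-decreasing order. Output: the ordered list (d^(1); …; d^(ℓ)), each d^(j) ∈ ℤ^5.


Via rank(M_{q-1}∘⋯∘M_p): M ≅ I[1,1], I[1,5], I[2,5], I[3,4], I[5,5]^2.
μ_θ-semistable layers: μ^(1)=12; μ^(2)=29/3; μ^(3)=5; μ^(4)=-9; μ^(5)=-37

((0, 0, 1, 1, 0); (0, 0, 2, 2, 2); (0, 0, 0, 0, 2); (0, 2, 0, 0, 0); (2, 0, 0, 0, 0))


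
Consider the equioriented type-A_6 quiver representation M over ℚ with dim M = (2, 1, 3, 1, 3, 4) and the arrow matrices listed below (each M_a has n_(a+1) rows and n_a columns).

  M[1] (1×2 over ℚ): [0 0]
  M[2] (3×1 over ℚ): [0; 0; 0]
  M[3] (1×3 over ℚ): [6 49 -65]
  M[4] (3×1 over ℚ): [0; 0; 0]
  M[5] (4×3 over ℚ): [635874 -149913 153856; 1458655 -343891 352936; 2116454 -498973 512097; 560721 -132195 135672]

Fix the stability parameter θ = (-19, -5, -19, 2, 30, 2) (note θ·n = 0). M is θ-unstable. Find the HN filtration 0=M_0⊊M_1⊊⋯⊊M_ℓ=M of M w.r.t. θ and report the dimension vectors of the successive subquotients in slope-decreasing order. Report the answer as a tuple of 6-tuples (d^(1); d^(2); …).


Via rank(M_{q-1}∘⋯∘M_p): M ≅ I[1,1]^2, I[2,2], I[3,3]^2, I[3,4], I[5,6]^3, I[6,6].
μ_θ-semistable layers: μ^(1)=16; μ^(2)=2; μ^(3)=-5; μ^(4)=-19

((0, 0, 0, 0, 3, 3); (0, 0, 0, 1, 0, 1); (0, 1, 0, 0, 0, 0); (2, 0, 3, 0, 0, 0))


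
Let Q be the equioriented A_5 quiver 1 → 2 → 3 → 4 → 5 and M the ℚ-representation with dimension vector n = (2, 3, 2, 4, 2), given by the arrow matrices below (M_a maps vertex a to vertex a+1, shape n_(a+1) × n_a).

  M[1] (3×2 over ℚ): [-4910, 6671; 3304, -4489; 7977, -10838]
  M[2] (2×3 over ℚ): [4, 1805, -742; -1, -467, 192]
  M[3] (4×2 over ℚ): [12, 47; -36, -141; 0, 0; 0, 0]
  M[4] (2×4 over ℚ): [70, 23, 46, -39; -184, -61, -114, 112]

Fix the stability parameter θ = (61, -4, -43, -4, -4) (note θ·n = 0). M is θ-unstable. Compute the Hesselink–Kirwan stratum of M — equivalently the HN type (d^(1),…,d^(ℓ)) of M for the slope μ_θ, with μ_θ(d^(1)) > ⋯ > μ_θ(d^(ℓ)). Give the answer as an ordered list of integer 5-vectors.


Interval decomposition of M: I[1,3], I[1,5], I[2,2], I[4,4]^2, I[4,5].
HN type (ℓ=3): μ^(1)=14/3; μ^(2)=6/5; μ^(3)=-4

((1, 1, 1, 0, 0); (1, 1, 1, 1, 1); (0, 1, 0, 3, 1))


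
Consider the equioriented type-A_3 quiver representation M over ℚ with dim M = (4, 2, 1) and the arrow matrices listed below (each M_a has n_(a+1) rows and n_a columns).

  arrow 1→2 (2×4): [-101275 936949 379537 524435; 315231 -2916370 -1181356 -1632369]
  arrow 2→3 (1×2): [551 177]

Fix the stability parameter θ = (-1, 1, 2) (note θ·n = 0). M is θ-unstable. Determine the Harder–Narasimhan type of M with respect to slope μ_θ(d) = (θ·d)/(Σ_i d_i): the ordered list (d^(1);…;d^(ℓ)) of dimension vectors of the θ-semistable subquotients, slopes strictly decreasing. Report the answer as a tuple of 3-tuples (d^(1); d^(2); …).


Via rank(M_{q-1}∘⋯∘M_p): M ≅ I[1,1]^2, I[1,2], I[1,3].
μ_θ-semistable layers: μ^(1)=2; μ^(2)=1; μ^(3)=-1

((0, 0, 1); (0, 2, 0); (4, 0, 0))


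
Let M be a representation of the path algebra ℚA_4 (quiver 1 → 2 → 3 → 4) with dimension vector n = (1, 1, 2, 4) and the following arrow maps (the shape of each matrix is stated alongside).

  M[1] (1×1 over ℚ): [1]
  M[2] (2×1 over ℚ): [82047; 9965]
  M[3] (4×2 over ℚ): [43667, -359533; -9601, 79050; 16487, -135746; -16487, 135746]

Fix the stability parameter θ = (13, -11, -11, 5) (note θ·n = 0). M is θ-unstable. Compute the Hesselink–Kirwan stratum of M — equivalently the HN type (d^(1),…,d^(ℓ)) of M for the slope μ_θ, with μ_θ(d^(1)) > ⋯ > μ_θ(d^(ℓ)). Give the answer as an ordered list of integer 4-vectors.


Interval decomposition of M: I[1,4], I[3,4], I[4,4]^2.
HN type (ℓ=3): μ^(1)=5; μ^(2)=-3; μ^(3)=-11

((0, 0, 0, 4); (1, 1, 1, 0); (0, 0, 1, 0))


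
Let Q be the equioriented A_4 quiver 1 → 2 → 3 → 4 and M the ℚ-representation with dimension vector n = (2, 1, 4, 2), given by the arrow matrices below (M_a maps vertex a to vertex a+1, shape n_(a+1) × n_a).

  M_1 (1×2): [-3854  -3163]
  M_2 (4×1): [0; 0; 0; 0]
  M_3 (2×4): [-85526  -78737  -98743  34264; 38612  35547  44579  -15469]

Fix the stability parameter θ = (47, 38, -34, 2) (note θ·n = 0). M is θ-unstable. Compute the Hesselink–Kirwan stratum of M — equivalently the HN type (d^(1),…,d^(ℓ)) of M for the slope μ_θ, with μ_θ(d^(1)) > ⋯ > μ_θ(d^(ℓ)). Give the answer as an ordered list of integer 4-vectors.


Via rank(M_{q-1}∘⋯∘M_p): M ≅ I[1,1], I[1,2], I[3,3]^2, I[3,4]^2.
μ_θ-semistable layers: μ^(1)=47; μ^(2)=85/2; μ^(3)=2; μ^(4)=-34

((1, 0, 0, 0); (1, 1, 0, 0); (0, 0, 0, 2); (0, 0, 4, 0))


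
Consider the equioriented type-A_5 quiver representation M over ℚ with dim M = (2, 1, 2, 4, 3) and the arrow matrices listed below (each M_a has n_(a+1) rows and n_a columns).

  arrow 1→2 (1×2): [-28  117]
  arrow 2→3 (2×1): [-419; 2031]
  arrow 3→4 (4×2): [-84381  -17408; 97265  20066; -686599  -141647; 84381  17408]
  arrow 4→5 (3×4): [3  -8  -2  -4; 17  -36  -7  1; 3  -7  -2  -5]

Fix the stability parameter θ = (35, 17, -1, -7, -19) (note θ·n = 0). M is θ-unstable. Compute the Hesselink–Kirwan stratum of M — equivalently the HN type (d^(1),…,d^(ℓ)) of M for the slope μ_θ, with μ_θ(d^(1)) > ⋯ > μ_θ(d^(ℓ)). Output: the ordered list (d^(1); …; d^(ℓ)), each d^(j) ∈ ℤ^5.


Barcode: M ≅ I[1,1], I[1,5], I[3,5], I[4,4], I[4,5]. HN layers by μ_θ (5 steps, strictly decreasing):
  μ^(1)=35; μ^(2)=5; μ^(3)=-7; μ^(4)=-9; μ^(5)=-13

((1, 0, 0, 0, 0); (1, 1, 1, 1, 1); (0, 0, 0, 1, 0); (0, 0, 1, 1, 1); (0, 0, 0, 1, 1))


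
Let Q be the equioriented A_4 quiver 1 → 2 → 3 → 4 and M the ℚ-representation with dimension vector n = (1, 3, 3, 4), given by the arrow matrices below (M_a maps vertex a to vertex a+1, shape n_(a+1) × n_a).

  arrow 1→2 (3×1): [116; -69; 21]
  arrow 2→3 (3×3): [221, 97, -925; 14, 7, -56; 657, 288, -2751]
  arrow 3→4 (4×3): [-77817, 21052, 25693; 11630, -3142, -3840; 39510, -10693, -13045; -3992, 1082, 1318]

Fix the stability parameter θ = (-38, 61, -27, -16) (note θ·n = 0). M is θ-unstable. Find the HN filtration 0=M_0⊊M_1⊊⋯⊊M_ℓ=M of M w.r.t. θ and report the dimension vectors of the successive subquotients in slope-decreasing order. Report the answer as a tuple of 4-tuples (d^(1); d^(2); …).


Barcode: M ≅ I[1,4], I[2,2], I[2,4], I[3,3], I[4,4]^2. HN layers by μ_θ (5 steps, strictly decreasing):
  μ^(1)=61; μ^(2)=6; μ^(3)=-16; μ^(4)=-27; μ^(5)=-38

((0, 1, 0, 0); (0, 2, 2, 2); (0, 0, 0, 2); (0, 0, 1, 0); (1, 0, 0, 0))


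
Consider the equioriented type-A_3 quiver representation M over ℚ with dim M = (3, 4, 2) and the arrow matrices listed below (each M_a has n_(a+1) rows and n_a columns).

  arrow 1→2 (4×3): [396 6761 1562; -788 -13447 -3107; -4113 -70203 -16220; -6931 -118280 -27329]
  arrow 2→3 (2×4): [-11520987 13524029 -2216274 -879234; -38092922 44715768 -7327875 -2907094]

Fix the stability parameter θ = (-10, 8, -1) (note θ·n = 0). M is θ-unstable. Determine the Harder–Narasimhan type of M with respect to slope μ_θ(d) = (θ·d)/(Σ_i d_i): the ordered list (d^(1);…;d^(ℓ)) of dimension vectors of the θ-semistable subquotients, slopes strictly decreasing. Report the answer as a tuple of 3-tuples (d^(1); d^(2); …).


Interval decomposition of M: I[1,2], I[1,3]^2, I[2,2].
HN type (ℓ=3): μ^(1)=8; μ^(2)=7/2; μ^(3)=-10

((0, 2, 0); (0, 2, 2); (3, 0, 0))


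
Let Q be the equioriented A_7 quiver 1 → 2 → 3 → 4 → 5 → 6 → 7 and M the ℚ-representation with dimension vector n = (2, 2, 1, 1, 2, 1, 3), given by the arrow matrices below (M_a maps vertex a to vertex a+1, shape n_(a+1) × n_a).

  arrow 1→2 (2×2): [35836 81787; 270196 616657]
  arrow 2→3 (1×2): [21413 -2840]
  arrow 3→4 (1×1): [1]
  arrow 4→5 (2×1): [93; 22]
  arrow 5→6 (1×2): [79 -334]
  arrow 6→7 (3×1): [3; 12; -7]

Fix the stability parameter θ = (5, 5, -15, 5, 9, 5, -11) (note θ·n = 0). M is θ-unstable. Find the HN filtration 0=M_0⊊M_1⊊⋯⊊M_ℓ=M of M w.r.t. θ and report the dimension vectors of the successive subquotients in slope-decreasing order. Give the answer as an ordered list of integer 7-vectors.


Interval decomposition of M: I[1,1], I[1,7], I[2,2], I[5,5], I[7,7]^2.
HN type (ℓ=5): μ^(1)=9; μ^(2)=5; μ^(3)=2; μ^(4)=-5/3; μ^(5)=-11

((0, 0, 0, 0, 1, 0, 0); (1, 1, 0, 0, 0, 0, 0); (0, 0, 0, 1, 1, 1, 1); (1, 1, 1, 0, 0, 0, 0); (0, 0, 0, 0, 0, 0, 2))


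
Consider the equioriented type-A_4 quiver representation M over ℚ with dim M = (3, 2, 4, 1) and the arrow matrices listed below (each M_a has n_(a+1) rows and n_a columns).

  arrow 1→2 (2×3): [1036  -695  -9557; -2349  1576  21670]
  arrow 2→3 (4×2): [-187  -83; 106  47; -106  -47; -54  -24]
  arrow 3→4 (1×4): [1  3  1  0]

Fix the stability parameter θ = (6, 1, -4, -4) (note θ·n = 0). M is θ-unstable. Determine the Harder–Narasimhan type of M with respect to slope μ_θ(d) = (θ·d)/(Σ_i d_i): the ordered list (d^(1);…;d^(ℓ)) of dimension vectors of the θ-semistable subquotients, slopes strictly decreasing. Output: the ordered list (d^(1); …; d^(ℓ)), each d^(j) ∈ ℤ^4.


Via rank(M_{q-1}∘⋯∘M_p): M ≅ I[1,1], I[1,3], I[1,4], I[3,3]^2.
μ_θ-semistable layers: μ^(1)=6; μ^(2)=1; μ^(3)=-1/4; μ^(4)=-4

((1, 0, 0, 0); (1, 1, 1, 0); (1, 1, 1, 1); (0, 0, 2, 0))


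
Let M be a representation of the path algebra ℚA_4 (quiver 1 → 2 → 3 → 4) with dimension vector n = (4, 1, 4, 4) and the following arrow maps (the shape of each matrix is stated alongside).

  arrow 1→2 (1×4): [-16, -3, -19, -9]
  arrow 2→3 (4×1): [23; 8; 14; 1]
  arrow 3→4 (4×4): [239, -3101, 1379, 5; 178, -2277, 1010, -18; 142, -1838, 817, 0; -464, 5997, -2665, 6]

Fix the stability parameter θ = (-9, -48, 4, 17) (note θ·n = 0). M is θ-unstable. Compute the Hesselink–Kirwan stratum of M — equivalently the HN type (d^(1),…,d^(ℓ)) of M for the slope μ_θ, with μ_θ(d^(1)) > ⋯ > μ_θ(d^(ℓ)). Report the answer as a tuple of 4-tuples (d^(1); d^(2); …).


Via rank(M_{q-1}∘⋯∘M_p): M ≅ I[1,1]^3, I[1,3], I[3,4]^3, I[4,4].
μ_θ-semistable layers: μ^(1)=17; μ^(2)=4; μ^(3)=-9; μ^(4)=-57/2

((0, 0, 0, 4); (0, 0, 4, 0); (3, 0, 0, 0); (1, 1, 0, 0))


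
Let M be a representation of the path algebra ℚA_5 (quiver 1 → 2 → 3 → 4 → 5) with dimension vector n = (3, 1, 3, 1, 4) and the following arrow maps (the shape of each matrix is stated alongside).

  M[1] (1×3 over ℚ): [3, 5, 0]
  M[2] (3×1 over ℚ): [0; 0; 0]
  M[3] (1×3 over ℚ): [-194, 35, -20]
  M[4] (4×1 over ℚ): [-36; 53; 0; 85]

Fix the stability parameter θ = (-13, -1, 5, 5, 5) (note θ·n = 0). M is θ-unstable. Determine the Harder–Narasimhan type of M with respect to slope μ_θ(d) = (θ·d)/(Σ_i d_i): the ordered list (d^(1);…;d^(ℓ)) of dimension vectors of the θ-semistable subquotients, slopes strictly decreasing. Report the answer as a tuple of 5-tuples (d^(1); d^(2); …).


Barcode: M ≅ I[1,1]^2, I[1,2], I[3,3]^2, I[3,5], I[5,5]^3. HN layers by μ_θ (3 steps, strictly decreasing):
  μ^(1)=5; μ^(2)=-1; μ^(3)=-13

((0, 0, 3, 1, 4); (0, 1, 0, 0, 0); (3, 0, 0, 0, 0))


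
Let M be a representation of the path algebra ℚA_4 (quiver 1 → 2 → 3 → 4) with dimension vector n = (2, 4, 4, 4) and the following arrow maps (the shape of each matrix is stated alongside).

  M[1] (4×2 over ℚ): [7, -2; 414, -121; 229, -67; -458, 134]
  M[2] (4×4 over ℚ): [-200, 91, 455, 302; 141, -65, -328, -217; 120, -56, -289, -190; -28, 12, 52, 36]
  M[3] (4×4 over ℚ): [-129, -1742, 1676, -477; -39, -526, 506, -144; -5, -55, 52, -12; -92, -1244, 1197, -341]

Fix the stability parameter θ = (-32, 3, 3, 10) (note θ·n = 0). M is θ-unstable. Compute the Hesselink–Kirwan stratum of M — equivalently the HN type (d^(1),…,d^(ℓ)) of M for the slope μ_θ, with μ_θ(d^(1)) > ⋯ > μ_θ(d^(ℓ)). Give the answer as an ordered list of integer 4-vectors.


Interval decomposition of M: I[1,4]^2, I[2,2], I[2,4], I[3,4].
HN type (ℓ=3): μ^(1)=10; μ^(2)=3; μ^(3)=-32

((0, 0, 0, 4); (0, 4, 4, 0); (2, 0, 0, 0))


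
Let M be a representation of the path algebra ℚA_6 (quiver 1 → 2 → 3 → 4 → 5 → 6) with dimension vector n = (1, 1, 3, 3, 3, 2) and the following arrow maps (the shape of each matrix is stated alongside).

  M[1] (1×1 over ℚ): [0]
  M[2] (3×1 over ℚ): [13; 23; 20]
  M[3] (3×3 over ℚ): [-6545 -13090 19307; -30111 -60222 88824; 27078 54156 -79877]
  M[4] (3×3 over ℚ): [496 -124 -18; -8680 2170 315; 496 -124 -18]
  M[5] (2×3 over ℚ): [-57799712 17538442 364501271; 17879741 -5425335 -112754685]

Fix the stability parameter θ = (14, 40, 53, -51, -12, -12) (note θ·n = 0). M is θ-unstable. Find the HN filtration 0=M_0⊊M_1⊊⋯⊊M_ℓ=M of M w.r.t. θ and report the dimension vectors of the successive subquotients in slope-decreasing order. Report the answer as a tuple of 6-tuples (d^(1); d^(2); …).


Via rank(M_{q-1}∘⋯∘M_p): M ≅ I[1,1], I[2,4], I[3,3], I[3,6], I[4,4], I[5,5], I[5,6].
μ_θ-semistable layers: μ^(1)=53; μ^(2)=14; μ^(3)=-11/2; μ^(4)=-12; μ^(5)=-51

((0, 0, 1, 0, 0, 0); (1, 1, 1, 1, 0, 0); (0, 0, 1, 1, 1, 1); (0, 0, 0, 0, 2, 1); (0, 0, 0, 1, 0, 0))


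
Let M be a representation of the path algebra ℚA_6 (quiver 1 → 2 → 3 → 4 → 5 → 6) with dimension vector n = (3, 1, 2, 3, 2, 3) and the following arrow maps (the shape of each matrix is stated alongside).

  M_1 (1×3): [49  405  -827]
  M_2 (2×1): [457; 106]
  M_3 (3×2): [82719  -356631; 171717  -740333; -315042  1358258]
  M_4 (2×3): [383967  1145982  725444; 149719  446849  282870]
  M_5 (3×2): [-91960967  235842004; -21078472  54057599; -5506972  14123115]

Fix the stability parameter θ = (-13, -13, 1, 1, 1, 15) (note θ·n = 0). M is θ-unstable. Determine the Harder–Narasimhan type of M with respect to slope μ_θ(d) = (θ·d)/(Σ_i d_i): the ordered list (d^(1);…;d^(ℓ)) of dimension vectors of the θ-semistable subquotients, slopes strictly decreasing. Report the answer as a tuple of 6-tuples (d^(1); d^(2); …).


Via rank(M_{q-1}∘⋯∘M_p): M ≅ I[1,1]^2, I[1,6], I[3,3], I[4,4], I[4,6], I[6,6].
μ_θ-semistable layers: μ^(1)=15; μ^(2)=1; μ^(3)=-13

((0, 0, 0, 0, 0, 3); (0, 0, 2, 3, 2, 0); (3, 1, 0, 0, 0, 0))


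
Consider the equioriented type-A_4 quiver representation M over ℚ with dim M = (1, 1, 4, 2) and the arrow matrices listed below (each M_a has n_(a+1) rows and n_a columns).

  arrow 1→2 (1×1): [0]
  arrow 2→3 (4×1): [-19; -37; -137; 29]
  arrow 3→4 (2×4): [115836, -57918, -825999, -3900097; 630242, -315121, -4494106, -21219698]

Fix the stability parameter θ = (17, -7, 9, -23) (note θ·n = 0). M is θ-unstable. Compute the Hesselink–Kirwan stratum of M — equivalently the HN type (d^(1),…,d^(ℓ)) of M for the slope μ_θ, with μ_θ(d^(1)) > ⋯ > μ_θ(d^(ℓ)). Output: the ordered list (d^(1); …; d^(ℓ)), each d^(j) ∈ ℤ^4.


Interval decomposition of M: I[1,1], I[2,4], I[3,3]^2, I[3,4].
HN type (ℓ=3): μ^(1)=17; μ^(2)=9; μ^(3)=-7

((1, 0, 0, 0); (0, 0, 2, 0); (0, 1, 2, 2))


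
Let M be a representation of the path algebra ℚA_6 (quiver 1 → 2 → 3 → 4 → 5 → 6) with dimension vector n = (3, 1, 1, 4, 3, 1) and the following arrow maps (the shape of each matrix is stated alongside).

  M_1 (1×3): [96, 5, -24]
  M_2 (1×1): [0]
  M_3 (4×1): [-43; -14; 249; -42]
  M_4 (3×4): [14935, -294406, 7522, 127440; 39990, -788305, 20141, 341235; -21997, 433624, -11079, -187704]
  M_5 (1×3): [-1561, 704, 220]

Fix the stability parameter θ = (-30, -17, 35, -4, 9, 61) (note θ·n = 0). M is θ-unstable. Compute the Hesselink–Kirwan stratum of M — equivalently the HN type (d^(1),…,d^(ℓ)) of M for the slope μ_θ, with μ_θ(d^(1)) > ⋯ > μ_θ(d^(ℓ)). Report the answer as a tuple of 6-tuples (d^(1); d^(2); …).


Barcode: M ≅ I[1,1]^2, I[1,2], I[3,6], I[4,4], I[4,5]^2. HN layers by μ_θ (6 steps, strictly decreasing):
  μ^(1)=61; μ^(2)=40/3; μ^(3)=9; μ^(4)=-4; μ^(5)=-17; μ^(6)=-30

((0, 0, 0, 0, 0, 1); (0, 0, 1, 1, 1, 0); (0, 0, 0, 0, 2, 0); (0, 0, 0, 3, 0, 0); (0, 1, 0, 0, 0, 0); (3, 0, 0, 0, 0, 0))


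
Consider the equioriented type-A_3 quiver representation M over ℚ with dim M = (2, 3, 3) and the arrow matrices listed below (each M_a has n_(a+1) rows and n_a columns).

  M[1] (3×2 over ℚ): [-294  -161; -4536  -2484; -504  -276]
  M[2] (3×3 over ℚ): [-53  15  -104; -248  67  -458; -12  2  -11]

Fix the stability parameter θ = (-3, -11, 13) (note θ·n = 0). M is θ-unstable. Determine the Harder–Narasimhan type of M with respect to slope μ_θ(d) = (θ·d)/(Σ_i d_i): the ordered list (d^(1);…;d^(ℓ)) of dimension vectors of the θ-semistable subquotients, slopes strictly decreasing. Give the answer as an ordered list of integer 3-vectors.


Via rank(M_{q-1}∘⋯∘M_p): M ≅ I[1,1], I[1,3], I[2,3]^2.
μ_θ-semistable layers: μ^(1)=13; μ^(2)=-3; μ^(3)=-7; μ^(4)=-11

((0, 0, 3); (1, 0, 0); (1, 1, 0); (0, 2, 0))


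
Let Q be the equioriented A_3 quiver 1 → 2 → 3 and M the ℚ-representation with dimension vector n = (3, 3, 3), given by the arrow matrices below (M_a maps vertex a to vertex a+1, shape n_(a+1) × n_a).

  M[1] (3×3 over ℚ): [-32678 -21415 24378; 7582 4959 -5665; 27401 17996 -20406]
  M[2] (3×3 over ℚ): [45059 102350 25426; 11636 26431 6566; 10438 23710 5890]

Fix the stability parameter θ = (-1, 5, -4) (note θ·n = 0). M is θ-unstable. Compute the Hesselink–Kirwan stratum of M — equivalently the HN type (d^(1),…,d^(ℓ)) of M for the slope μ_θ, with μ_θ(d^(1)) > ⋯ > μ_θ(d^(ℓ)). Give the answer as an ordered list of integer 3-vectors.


Interval decomposition of M: I[1,3]^3.
HN type (ℓ=2): μ^(1)=1/2; μ^(2)=-1

((0, 3, 3); (3, 0, 0))


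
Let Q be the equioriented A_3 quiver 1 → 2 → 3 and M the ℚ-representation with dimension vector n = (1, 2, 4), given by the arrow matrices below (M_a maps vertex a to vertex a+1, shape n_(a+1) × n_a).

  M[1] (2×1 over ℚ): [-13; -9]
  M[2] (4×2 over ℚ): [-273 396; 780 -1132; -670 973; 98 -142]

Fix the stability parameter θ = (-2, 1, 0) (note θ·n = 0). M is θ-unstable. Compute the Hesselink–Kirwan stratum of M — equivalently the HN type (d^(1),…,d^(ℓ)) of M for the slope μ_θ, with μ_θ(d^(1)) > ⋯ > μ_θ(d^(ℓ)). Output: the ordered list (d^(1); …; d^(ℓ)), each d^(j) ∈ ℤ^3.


Barcode: M ≅ I[1,3], I[2,3], I[3,3]^2. HN layers by μ_θ (3 steps, strictly decreasing):
  μ^(1)=1/2; μ^(2)=0; μ^(3)=-2

((0, 2, 2); (0, 0, 2); (1, 0, 0))


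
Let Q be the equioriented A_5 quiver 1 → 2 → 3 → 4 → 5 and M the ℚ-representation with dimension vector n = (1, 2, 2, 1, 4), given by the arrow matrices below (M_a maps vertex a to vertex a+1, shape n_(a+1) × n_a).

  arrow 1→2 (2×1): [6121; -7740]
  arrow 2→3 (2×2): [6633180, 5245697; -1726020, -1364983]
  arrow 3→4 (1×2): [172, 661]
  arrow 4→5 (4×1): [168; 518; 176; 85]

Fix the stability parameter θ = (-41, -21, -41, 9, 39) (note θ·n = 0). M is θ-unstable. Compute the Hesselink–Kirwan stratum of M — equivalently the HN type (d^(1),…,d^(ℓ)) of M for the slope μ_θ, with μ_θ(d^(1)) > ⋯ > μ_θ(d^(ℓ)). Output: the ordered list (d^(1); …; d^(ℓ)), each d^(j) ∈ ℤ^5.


Interval decomposition of M: I[1,2], I[2,5], I[3,3], I[5,5]^3.
HN type (ℓ=5): μ^(1)=39; μ^(2)=9; μ^(3)=-21; μ^(4)=-31; μ^(5)=-41

((0, 0, 0, 0, 4); (0, 0, 0, 1, 0); (0, 1, 0, 0, 0); (0, 1, 1, 0, 0); (1, 0, 1, 0, 0))
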